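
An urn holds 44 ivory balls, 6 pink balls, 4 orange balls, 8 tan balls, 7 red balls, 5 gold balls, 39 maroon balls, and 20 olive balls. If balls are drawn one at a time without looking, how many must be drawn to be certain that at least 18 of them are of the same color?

Treat the 8 colors as pigeonholes.
In the worst case we take at most 17 of each color, but all 6 pink, all 4 orange, all 8 tan, all 7 red, and all 5 gold (fewer than 17), giving 17 + 6 + 4 + 8 + 7 + 5 + 17 + 17 = 81.
One more ball then forces some color to 18, so 81 + 1 = 82.

82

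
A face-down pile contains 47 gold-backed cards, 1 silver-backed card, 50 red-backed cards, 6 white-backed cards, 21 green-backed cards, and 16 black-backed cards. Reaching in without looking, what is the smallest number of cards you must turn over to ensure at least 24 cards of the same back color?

91

In the worst case we take at most 23 of each back color, but all 1 silver-backed, all 6 white-backed, all 21 green-backed, and all 16 black-backed (fewer than 23), giving 23 + 1 + 23 + 6 + 21 + 16 = 90.
One more card then forces some back color to 24, so 90 + 1 = 91.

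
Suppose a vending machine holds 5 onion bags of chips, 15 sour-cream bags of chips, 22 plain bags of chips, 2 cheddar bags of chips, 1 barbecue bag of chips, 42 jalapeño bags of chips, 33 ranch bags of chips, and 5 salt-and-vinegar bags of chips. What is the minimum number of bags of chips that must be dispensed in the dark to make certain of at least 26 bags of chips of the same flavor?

Treat the 8 flavors as pigeonholes.
In the worst case we take at most 25 of each flavor, but all 5 onion, all 15 sour-cream, all 22 plain, all 2 cheddar, all 1 barbecue, and all 5 salt-and-vinegar (fewer than 25), giving 5 + 15 + 22 + 2 + 1 + 25 + 25 + 5 = 100.
One more bag of chips then forces some flavor to 26, so 100 + 1 = 101.

101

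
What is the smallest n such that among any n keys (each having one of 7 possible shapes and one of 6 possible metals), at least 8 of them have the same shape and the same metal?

295

There are 7 × 6 = 42 (shape, metal) combinations acting as pigeonholes.
With 42 × 7 = 294 keys we could place exactly 7 in each, with no (shape, metal) pair reaching 8.
One more forces some (shape, metal) pair to hold 8, so 294 + 1 = 295.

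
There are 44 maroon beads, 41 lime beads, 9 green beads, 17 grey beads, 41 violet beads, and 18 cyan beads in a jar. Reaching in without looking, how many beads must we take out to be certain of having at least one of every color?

162

The hardest color to obtain is green: we could draw every other bead first — 170 − 9 = 161 beads — without a single green one.
The next draw must be green, so 161 + 1 = 162.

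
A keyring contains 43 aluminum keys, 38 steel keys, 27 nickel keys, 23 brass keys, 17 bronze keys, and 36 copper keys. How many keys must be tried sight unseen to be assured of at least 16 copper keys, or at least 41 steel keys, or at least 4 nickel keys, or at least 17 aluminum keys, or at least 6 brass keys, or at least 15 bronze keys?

92

The worst case stops just short of every target: 16 aluminum, all 38 steel, 3 nickel, 5 brass, 14 bronze, 15 copper — 16 + 38 + 3 + 5 + 14 + 15 = 91 keys.
One more key must push some type to its target, so 91 + 1 = 92.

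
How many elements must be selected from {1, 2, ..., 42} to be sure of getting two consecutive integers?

22

Partition {1, …, 42} into 21 pairs: {1,2}, {3,4}, …, {41,42}.
Choosing 21 integers — say the 21 even numbers 2, 4, …, 42 — takes one from each pair and avoids the property.
Choosing 22 forces two into the same pair by pigeonhole, and those are consecutive. So 22.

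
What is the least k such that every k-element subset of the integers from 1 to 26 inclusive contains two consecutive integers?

Partition {1, …, 26} into 13 pairs: {1,2}, {3,4}, …, {25,26}.
Choosing 13 integers — say the 13 even numbers 2, 4, …, 26 — takes one from each pair and avoids the property.
Choosing 14 forces two into the same pair by pigeonhole, and those are consecutive. So 14.

14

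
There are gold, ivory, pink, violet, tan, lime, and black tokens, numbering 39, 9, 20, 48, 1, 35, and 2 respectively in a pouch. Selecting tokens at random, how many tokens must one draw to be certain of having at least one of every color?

154

The hardest color to obtain is tan: we could draw every other token first — 154 − 1 = 153 tokens — without a single tan one.
The next draw must be tan, so 153 + 1 = 154.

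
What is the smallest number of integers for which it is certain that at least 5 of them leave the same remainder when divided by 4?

There are 4 residue classes modulo 4 acting as pigeonholes.
With 4 × 4 = 16 integers we could place exactly 4 in each, with no class reaching 5.
One more forces some class to hold 5, so 16 + 1 = 17.

17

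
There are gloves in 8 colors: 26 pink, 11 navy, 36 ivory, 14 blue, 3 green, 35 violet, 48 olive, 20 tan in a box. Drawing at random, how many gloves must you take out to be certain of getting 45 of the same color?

190

Treat the 8 colors as pigeonholes.
In the worst case we take at most 44 of each color, but all 26 pink, all 11 navy, all 36 ivory, all 14 blue, all 3 green, all 35 violet, and all 20 tan (fewer than 44), giving 26 + 11 + 36 + 14 + 3 + 35 + 44 + 20 = 189.
One more glove then forces some color to 45, so 189 + 1 = 190.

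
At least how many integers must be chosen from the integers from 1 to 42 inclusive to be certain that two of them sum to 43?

Partition {1, …, 42} into 21 pairs: {1,42}, {2,41}, …, {21,22}.
Choosing 21 integers — say the integers 1 through 21 — takes one from each pair and avoids the property.
Choosing 22 forces two into the same pair by pigeonhole, and those sum to 43. So 22.

22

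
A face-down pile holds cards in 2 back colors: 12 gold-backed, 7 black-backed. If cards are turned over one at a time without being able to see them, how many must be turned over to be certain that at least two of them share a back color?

Treat the 2 back colors as pigeonholes.
The worst case takes 1 card of each back color without reaching 2 of any: 2 × 1 = 2.
The next card must bring some back color to 2, so 2 + 1 = 3.

3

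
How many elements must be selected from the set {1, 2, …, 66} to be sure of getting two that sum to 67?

34

Partition {1, …, 66} into 33 pairs: {1,66}, {2,65}, …, {33,34}.
Choosing 33 integers — say the integers 1 through 33 — takes one from each pair and avoids the property.
Choosing 34 forces two into the same pair by pigeonhole, and those sum to 67. So 34.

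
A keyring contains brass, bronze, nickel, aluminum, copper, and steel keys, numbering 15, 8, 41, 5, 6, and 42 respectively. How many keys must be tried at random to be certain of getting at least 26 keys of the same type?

85

Treat the 6 types as pigeonholes.
In the worst case we take at most 25 of each type, but all 15 brass, all 8 bronze, all 5 aluminum, and all 6 copper (fewer than 25), giving 15 + 8 + 25 + 5 + 6 + 25 = 84.
One more key then forces some type to 26, so 84 + 1 = 85.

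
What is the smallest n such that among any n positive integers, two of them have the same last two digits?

There are 100 possible two-digit endings acting as pigeonholes.
With 100 positive integers we could place one in each, avoiding any repeat.
One more forces some class to hold 2, so 100 + 1 = 101.

101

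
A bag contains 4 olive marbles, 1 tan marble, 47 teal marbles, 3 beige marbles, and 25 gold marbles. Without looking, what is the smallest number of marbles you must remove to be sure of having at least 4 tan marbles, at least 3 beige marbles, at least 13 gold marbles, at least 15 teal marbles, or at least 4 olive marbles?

33

The worst case stops just short of every target: 3 olive, all 1 tan, 14 teal, 2 beige, 12 gold — 3 + 1 + 14 + 2 + 12 = 32 marbles.
One more marble must push some color to its target, so 32 + 1 = 33.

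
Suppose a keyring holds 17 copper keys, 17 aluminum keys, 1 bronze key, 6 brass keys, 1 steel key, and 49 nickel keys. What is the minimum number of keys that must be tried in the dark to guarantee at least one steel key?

The worst case draws every non-steel key first: 17 + 17 + 1 + 6 + 49 = 90.
The next draw is then forced to be steel, giving 90 + 1 = 91.

91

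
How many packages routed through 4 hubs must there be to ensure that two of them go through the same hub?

5

There are 4 hubs acting as pigeonholes.
With 4 packages we could place one in each, avoiding any repeat.
One more forces some class to hold 2, so 4 + 1 = 5.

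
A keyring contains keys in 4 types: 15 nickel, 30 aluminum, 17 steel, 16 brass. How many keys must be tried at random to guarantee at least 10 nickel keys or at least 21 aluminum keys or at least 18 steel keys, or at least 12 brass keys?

58

Each of the 4 types has its own threshold; avoid all of them simultaneously.
The worst case stops just short of every target: 9 nickel, 20 aluminum, 17 steel, 11 brass — 9 + 20 + 17 + 11 = 57 keys.
One more key must push some type to its target, so 57 + 1 = 58.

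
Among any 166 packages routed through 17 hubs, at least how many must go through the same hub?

The 166 packages fall into 17 hubs.
If each of the 17 hubs held at most 9, the total would be at most 17 × 9 = 153 < 166, a contradiction.
So at least one holds ⌈166/17⌉ = 10.

10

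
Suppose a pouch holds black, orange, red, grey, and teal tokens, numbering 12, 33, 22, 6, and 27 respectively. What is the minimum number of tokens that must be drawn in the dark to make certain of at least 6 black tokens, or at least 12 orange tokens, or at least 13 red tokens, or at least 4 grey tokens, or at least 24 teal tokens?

The worst case stops just short of every target: 5 black, 11 orange, 12 red, 3 grey, 23 teal — 5 + 11 + 12 + 3 + 23 = 54 tokens.
One more token must push some color to its target, so 54 + 1 = 55.

55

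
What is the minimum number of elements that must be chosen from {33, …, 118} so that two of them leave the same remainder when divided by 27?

28

Use the pigeonhole principle on residue classes: group the integers by remainder mod 27; there are 27 residue classes, each nonempty in this range.
Choosing one from each class (27 integers) avoids any shared remainder.
One more choice must repeat a class, so two differ by a multiple of 27. Hence 27 + 1 = 28.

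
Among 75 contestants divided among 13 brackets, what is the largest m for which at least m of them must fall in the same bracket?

6

The 75 contestants fall into 13 brackets.
If each of the 13 brackets held at most 5, the total would be at most 13 × 5 = 65 < 75, a contradiction.
So at least one holds ⌈75/13⌉ = 6.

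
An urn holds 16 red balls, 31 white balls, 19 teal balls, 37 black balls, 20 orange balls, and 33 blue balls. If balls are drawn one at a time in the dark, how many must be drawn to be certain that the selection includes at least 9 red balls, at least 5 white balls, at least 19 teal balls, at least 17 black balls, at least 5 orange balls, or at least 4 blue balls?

Each of the 6 colors has its own threshold; avoid all of them simultaneously.
The worst case stops just short of every target: 8 red, 4 white, 18 teal, 16 black, 4 orange, 3 blue — 8 + 4 + 18 + 16 + 4 + 3 = 53 balls.
One more ball must push some color to its target, so 53 + 1 = 54.

54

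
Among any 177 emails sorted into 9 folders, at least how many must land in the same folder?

20

The 177 emails fall into 9 folders.
If each of the 9 folders held at most 19, the total would be at most 9 × 19 = 171 < 177, a contradiction.
So at least one holds ⌈177/9⌉ = 20.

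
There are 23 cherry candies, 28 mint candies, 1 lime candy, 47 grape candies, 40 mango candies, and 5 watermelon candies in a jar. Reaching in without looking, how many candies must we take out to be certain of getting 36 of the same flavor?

In the worst case we take at most 35 of each flavor, but all 23 cherry, all 28 mint, all 1 lime, and all 5 watermelon (fewer than 35), giving 23 + 28 + 1 + 35 + 35 + 5 = 127.
One more candy then forces some flavor to 36, so 127 + 1 = 128.

128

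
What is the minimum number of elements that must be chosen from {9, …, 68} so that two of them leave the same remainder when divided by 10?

Group the integers by remainder mod 10; there are 10 residue classes, each nonempty in this range.
Choosing one from each class (10 integers) avoids any shared remainder.
One more choice must repeat a class, so two differ by a multiple of 10. Hence 10 + 1 = 11.

11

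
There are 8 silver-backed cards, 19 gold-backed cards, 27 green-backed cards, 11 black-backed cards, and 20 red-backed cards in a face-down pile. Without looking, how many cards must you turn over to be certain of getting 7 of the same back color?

The worst case takes 6 cards of each back color without reaching 7 of any: 5 × 6 = 30.
The next card must bring some back color to 7, so 30 + 1 = 31.

31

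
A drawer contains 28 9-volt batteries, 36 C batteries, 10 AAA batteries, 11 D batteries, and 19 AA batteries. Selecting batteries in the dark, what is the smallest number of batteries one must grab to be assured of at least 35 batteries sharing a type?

Treat the 5 types as pigeonholes.
In the worst case we take at most 34 of each type, but all 28 9-volt, all 10 AAA, all 11 D, and all 19 AA (fewer than 34), giving 28 + 34 + 10 + 11 + 19 = 102.
One more battery then forces some type to 35, so 102 + 1 = 103.

103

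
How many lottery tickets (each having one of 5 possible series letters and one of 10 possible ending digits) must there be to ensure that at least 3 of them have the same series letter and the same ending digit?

There are 5 × 10 = 50 (series letter, ending digit) combinations acting as pigeonholes.
With 50 × 2 = 100 lottery tickets we could place exactly 2 in each, with no (series letter, ending digit) pair reaching 3.
One more forces some (series letter, ending digit) pair to hold 3, so 100 + 1 = 101.

101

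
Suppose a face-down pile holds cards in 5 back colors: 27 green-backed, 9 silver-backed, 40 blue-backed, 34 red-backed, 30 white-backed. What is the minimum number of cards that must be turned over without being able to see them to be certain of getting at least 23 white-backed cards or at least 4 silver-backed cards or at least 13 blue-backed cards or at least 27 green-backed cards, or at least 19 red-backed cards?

82

The worst case stops just short of every target: 26 green-backed, 3 silver-backed, 12 blue-backed, 18 red-backed, 22 white-backed — 26 + 3 + 12 + 18 + 22 = 81 cards.
One more card must push some back color to its target, so 81 + 1 = 82.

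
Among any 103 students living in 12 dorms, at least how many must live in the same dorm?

If each of the 12 dorms held at most 8, the total would be at most 12 × 8 = 96 < 103, a contradiction.
So at least one holds ⌈103/12⌉ = 9.

9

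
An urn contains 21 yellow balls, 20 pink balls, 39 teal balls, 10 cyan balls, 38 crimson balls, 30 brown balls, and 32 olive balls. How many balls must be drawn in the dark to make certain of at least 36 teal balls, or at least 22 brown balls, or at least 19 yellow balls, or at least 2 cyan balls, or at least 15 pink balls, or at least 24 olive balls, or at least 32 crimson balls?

The worst case stops just short of every target: 18 yellow, 14 pink, 35 teal, 1 cyan, 31 crimson, 21 brown, 23 olive — 18 + 14 + 35 + 1 + 31 + 21 + 23 = 143 balls.
One more ball must push some color to its target, so 143 + 1 = 144.

144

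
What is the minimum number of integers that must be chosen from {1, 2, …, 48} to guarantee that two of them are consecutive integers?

25

Partition {1, …, 48} into 24 pairs: {1,2}, {3,4}, …, {47,48}.
Choosing 24 integers — say the 24 even numbers 2, 4, …, 48 — takes one from each pair and avoids the property.
Choosing 25 forces two into the same pair by pigeonhole, and those are consecutive. So 25.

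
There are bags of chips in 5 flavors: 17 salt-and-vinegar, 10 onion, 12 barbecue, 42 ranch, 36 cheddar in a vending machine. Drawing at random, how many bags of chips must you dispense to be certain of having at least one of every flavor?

108

The hardest flavor to obtain is onion: we could draw every other bag of chips first — 117 − 10 = 107 bags of chips — without a single onion one.
The next draw must be onion, so 107 + 1 = 108.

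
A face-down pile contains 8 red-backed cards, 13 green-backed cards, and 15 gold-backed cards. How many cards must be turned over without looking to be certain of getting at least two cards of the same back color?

4

Treat the 3 back colors as pigeonholes.
The worst case takes 1 card of each back color without reaching 2 of any: 3 × 1 = 3.
The next card must bring some back color to 2, so 3 + 1 = 4.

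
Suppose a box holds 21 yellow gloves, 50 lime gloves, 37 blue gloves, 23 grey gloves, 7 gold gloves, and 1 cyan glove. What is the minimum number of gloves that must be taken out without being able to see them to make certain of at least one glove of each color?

139

The hardest color to obtain is cyan: we could draw every other glove first — 139 − 1 = 138 gloves — without a single cyan one.
The next draw must be cyan, so 138 + 1 = 139.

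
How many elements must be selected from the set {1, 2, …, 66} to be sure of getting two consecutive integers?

34

Partition {1, …, 66} into 33 pairs: {1,2}, {3,4}, …, {65,66}.
Choosing 33 integers — say the 33 even numbers 2, 4, …, 66 — takes one from each pair and avoids the property.
Choosing 34 forces two into the same pair by pigeonhole, and those are consecutive. So 34.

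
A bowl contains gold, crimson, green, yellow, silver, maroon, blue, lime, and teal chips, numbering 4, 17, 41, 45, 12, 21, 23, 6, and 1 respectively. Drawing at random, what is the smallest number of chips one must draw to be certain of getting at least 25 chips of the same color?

133

Treat the 9 colors as pigeonholes.
In the worst case we take at most 24 of each color, but all 4 gold, all 17 crimson, all 12 silver, all 21 maroon, all 23 blue, all 6 lime, and all 1 teal (fewer than 24), giving 4 + 17 + 24 + 24 + 12 + 21 + 23 + 6 + 1 = 132.
One more chip then forces some color to 25, so 132 + 1 = 133.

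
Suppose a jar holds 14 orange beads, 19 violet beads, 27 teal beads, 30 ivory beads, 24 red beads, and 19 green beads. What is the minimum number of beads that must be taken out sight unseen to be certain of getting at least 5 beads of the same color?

25

Treat the 6 colors as pigeonholes.
The worst case takes 4 beads of each color without reaching 5 of any: 6 × 4 = 24.
The next bead must bring some color to 5, so 24 + 1 = 25.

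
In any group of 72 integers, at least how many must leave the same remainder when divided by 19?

The 72 integers fall into 19 residue classes modulo 19.
If each of the 19 residue classes modulo 19 held at most 3, the total would be at most 19 × 3 = 57 < 72, a contradiction.
So at least one holds ⌈72/19⌉ = 4.

4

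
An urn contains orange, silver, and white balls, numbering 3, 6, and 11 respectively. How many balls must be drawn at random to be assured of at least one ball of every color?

The hardest color to obtain is orange: we could draw every other ball first — 20 − 3 = 17 balls — without a single orange one.
The next draw must be orange, so 17 + 1 = 18.

18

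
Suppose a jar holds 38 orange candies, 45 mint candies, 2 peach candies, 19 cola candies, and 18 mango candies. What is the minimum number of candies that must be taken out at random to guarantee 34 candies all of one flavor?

In the worst case we take at most 33 of each flavor, but all 2 peach, all 19 cola, and all 18 mango (fewer than 33), giving 33 + 33 + 2 + 19 + 18 = 105.
One more candy then forces some flavor to 34, so 105 + 1 = 106.

106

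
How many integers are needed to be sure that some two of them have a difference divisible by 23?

Two integers differ by a multiple of 23 exactly when they share a remainder mod 23.
There are 23 residue classes mod 23, so 23 integers can all lie in distinct classes.
One more integer must repeat a residue, giving a difference divisible by 23. So n = 23 + 1 = 24.

24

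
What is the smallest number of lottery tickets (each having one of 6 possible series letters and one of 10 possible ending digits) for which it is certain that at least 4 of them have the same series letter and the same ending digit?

There are 6 × 10 = 60 (series letter, ending digit) combinations acting as pigeonholes.
With 60 × 3 = 180 lottery tickets we could place exactly 3 in each, with no (series letter, ending digit) pair reaching 4.
One more forces some (series letter, ending digit) pair to hold 4, so 180 + 1 = 181.

181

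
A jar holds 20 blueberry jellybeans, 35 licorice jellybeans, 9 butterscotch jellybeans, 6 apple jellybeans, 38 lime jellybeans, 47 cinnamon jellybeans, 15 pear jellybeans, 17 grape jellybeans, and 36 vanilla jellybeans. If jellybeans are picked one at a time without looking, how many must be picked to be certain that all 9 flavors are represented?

The hardest flavor to obtain is apple: we could draw every other jellybean first — 223 − 6 = 217 jellybeans — without a single apple one.
The next draw must be apple, so 217 + 1 = 218.

218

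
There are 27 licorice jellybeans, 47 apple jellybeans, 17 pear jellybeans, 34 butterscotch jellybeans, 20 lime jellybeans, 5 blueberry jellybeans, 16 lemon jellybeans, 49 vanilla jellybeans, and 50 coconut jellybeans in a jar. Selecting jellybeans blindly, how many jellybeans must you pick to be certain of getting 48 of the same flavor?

Treat the 9 flavors as pigeonholes.
In the worst case we take at most 47 of each flavor, but all 27 licorice, all 17 pear, all 34 butterscotch, all 20 lime, all 5 blueberry, and all 16 lemon (fewer than 47), giving 27 + 47 + 17 + 34 + 20 + 5 + 16 + 47 + 47 = 260.
One more jellybean then forces some flavor to 48, so 260 + 1 = 261.

261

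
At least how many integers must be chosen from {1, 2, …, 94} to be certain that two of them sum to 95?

48

Partition {1, …, 94} into 47 pairs: {1,94}, {2,93}, …, {47,48}.
Choosing 47 integers — say the integers 1 through 47 — takes one from each pair and avoids the property.
Choosing 48 forces two into the same pair by pigeonhole, and those sum to 95. So 48.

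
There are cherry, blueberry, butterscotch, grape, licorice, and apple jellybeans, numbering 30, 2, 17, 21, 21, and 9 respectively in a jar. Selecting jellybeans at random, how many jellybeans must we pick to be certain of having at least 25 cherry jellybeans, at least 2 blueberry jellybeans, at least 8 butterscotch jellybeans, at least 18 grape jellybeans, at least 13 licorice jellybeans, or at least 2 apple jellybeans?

Each of the 6 flavors has its own threshold; avoid all of them simultaneously.
The worst case stops just short of every target: 24 cherry, 1 blueberry, 7 butterscotch, 17 grape, 12 licorice, 1 apple — 24 + 1 + 7 + 17 + 12 + 1 = 62 jellybeans.
One more jellybean must push some flavor to its target, so 62 + 1 = 63.

63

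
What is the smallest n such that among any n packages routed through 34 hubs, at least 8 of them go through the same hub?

There are 34 hubs acting as pigeonholes.
With 34 × 7 = 238 packages we could place exactly 7 in each, with no class reaching 8.
One more forces some class to hold 8, so 238 + 1 = 239.

239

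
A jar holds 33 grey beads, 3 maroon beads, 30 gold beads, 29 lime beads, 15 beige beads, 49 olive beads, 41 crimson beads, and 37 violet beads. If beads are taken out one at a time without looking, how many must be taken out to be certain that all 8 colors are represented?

The hardest color to obtain is maroon: we could draw every other bead first — 237 − 3 = 234 beads — without a single maroon one.
The next draw must be maroon, so 234 + 1 = 235.

235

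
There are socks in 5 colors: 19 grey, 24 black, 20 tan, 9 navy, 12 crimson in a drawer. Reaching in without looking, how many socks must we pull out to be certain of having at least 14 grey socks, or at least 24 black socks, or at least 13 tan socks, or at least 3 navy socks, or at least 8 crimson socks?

The worst case stops just short of every target: 13 grey, 23 black, 12 tan, 2 navy, 7 crimson — 13 + 23 + 12 + 2 + 7 = 57 socks.
One more sock must push some color to its target, so 57 + 1 = 58.

58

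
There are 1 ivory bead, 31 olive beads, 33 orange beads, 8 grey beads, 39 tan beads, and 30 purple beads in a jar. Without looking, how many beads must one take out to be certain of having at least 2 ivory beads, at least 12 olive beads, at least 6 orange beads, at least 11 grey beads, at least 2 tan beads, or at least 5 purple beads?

31

Each of the 6 colors has its own threshold; avoid all of them simultaneously.
The worst case stops just short of every target: 1 ivory, 11 olive, 5 orange, all 8 grey, 1 tan, 4 purple — 1 + 11 + 5 + 8 + 1 + 4 = 30 beads.
One more bead must push some color to its target, so 30 + 1 = 31.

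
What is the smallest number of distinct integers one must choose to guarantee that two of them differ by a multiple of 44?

45

Two integers differ by a multiple of 44 exactly when they share a remainder mod 44.
There are 44 residue classes mod 44, so 44 integers can all lie in distinct classes.
One more integer must repeat a residue, giving a difference divisible by 44. So n = 44 + 1 = 45.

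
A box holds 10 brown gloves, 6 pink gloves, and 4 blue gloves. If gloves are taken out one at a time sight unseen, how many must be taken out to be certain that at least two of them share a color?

The worst case takes 1 glove of each color without reaching 2 of any: 3 × 1 = 3.
The next glove must bring some color to 2, so 3 + 1 = 4.

4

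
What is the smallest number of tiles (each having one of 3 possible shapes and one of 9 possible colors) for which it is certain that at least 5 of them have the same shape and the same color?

There are 3 × 9 = 27 (shape, color) combinations acting as pigeonholes.
With 27 × 4 = 108 tiles we could place exactly 4 in each, with no (shape, color) pair reaching 5.
One more forces some (shape, color) pair to hold 5, so 108 + 1 = 109.

109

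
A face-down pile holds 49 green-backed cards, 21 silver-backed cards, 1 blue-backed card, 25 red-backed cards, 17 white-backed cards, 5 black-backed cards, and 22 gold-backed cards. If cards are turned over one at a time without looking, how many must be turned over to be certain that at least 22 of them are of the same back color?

108

In the worst case we take at most 21 of each back color, but all 1 blue-backed, all 17 white-backed, and all 5 black-backed (fewer than 21), giving 21 + 21 + 1 + 21 + 17 + 5 + 21 = 107.
One more card then forces some back color to 22, so 107 + 1 = 108.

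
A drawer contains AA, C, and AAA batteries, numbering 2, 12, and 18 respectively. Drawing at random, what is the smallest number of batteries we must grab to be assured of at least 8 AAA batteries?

To avoid AAA batteries as long as possible, exhaust the other 2 types first.
The worst case draws every non-AAA battery first: 2 + 12 = 14.
The next 8 draws are then forced to be AAA, giving 14 + 8 = 22.

22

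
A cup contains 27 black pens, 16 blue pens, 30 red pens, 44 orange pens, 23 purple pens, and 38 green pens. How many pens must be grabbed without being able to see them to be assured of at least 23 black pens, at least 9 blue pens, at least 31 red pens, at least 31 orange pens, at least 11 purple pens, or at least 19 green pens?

The worst case stops just short of every target: 22 black, 8 blue, 30 red, 30 orange, 10 purple, 18 green — 22 + 8 + 30 + 30 + 10 + 18 = 118 pens.
One more pen must push some ink color to its target, so 118 + 1 = 119.

119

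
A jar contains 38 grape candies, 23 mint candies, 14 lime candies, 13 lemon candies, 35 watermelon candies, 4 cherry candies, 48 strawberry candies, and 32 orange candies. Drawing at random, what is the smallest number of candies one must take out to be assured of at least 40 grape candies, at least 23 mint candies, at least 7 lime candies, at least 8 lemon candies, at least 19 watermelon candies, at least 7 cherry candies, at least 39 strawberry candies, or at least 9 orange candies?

The worst case stops just short of every target: all 38 grape, 22 mint, 6 lime, 7 lemon, 18 watermelon, all 4 cherry, 38 strawberry, 8 orange — 38 + 22 + 6 + 7 + 18 + 4 + 38 + 8 = 141 candies.
One more candy must push some flavor to its target, so 141 + 1 = 142.

142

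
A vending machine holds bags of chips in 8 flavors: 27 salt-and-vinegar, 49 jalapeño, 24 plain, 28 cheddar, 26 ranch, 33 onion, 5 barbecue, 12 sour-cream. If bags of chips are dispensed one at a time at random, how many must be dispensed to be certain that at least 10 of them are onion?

181

The worst case draws every non-onion bag of chips first: 27 + 49 + 24 + 28 + 26 + 5 + 12 = 171.
The next 10 draws are then forced to be onion, giving 171 + 10 = 181.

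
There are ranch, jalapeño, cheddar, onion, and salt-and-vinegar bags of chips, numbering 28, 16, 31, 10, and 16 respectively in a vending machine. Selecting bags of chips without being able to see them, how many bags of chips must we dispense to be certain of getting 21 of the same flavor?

Treat the 5 flavors as pigeonholes.
In the worst case we take at most 20 of each flavor, but all 16 jalapeño, all 10 onion, and all 16 salt-and-vinegar (fewer than 20), giving 20 + 16 + 20 + 10 + 16 = 82.
One more bag of chips then forces some flavor to 21, so 82 + 1 = 83.

83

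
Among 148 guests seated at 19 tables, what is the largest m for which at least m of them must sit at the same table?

If each of the 19 tables held at most 7, the total would be at most 19 × 7 = 133 < 148, a contradiction.
So at least one holds ⌈148/19⌉ = 8.

8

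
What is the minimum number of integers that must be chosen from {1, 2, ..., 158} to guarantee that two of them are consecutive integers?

80

Partition {1, …, 158} into 79 pairs: {1,2}, {3,4}, …, {157,158}.
Choosing 79 integers — say the 79 even numbers 2, 4, …, 158 — takes one from each pair and avoids the property.
Choosing 80 forces two into the same pair by pigeonhole, and those are consecutive. So 80.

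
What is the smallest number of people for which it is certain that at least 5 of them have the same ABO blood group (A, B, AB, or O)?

17

There are 4 ABO blood groups acting as pigeonholes.
With 4 × 4 = 16 people we could place exactly 4 in each, with no class reaching 5.
One more forces some class to hold 5, so 16 + 1 = 17.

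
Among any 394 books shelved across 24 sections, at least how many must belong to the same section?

The 394 books fall into 24 sections.
If each of the 24 sections held at most 16, the total would be at most 24 × 16 = 384 < 394, a contradiction.
So at least one holds ⌈394/24⌉ = 17.

17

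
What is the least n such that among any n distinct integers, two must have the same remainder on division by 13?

Use the pigeonhole principle on residue classes: two integers differ by a multiple of 13 exactly when they share a remainder mod 13.
There are 13 residue classes mod 13, so 13 integers can all lie in distinct classes.
One more integer must repeat a residue, giving a difference divisible by 13. So n = 13 + 1 = 14.

14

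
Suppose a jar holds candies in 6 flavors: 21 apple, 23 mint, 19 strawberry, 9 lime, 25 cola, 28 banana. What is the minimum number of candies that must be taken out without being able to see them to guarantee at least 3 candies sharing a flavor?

The worst case takes 2 candies of each flavor without reaching 3 of any: 6 × 2 = 12.
The next candy must bring some flavor to 3, so 12 + 1 = 13.

13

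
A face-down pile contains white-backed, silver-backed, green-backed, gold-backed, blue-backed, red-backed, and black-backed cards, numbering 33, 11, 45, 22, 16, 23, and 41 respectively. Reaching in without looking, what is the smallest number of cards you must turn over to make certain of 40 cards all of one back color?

184

Treat the 7 back colors as pigeonholes.
In the worst case we take at most 39 of each back color, but all 33 white-backed, all 11 silver-backed, all 22 gold-backed, all 16 blue-backed, and all 23 red-backed (fewer than 39), giving 33 + 11 + 39 + 22 + 16 + 23 + 39 = 183.
One more card then forces some back color to 40, so 183 + 1 = 184.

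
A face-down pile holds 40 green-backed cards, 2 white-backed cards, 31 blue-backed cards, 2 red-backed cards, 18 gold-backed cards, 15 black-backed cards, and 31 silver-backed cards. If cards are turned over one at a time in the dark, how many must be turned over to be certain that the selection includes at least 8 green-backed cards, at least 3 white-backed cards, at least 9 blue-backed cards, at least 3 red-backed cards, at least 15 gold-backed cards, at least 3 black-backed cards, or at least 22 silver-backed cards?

57

Each of the 7 back colors has its own threshold; avoid all of them simultaneously.
The worst case stops just short of every target: 7 green-backed, 2 white-backed, 8 blue-backed, 2 red-backed, 14 gold-backed, 2 black-backed, 21 silver-backed — 7 + 2 + 8 + 2 + 14 + 2 + 21 = 56 cards.
One more card must push some back color to its target, so 56 + 1 = 57.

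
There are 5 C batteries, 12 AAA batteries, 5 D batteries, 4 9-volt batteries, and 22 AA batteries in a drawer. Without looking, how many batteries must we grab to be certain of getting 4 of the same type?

The worst case takes 3 batteries of each type without reaching 4 of any: 5 × 3 = 15.
The next battery must bring some type to 4, so 15 + 1 = 16.

16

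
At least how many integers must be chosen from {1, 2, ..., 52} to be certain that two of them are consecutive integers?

27

Partition {1, …, 52} into 26 pairs: {1,2}, {3,4}, …, {51,52}.
Choosing 26 integers — say the 26 even numbers 2, 4, …, 52 — takes one from each pair and avoids the property.
Choosing 27 forces two into the same pair by pigeonhole, and those are consecutive. So 27.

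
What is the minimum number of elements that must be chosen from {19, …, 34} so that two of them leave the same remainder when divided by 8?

Group the integers by remainder mod 8; there are 8 residue classes, each nonempty in this range.
Choosing one from each class (8 integers) avoids any shared remainder.
One more choice must repeat a class, so two differ by a multiple of 8. Hence 8 + 1 = 9.

9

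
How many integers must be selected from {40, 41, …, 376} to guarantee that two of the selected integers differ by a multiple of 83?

84

Group the integers by remainder mod 83; there are 83 residue classes, each nonempty in this range.
Choosing one from each class (83 integers) avoids any shared remainder.
One more choice must repeat a class, so two differ by a multiple of 83. Hence 83 + 1 = 84.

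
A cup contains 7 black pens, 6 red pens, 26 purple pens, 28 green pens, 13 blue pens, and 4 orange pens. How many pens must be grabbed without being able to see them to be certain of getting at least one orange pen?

The worst case draws every non-orange pen first: 7 + 6 + 26 + 28 + 13 = 80.
The next draw is then forced to be orange, giving 80 + 1 = 81.

81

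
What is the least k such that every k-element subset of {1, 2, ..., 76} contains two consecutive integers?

39

Partition {1, …, 76} into 38 pairs: {1,2}, {3,4}, …, {75,76}.
Choosing 38 integers — say the 38 even numbers 2, 4, …, 76 — takes one from each pair and avoids the property.
Choosing 39 forces two into the same pair by pigeonhole, and those are consecutive. So 39.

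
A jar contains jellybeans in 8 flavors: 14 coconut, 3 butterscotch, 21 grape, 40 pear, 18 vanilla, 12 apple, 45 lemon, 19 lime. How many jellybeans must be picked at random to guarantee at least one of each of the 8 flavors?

The hardest flavor to obtain is butterscotch: we could draw every other jellybean first — 172 − 3 = 169 jellybeans — without a single butterscotch one.
The next draw must be butterscotch, so 169 + 1 = 170.

170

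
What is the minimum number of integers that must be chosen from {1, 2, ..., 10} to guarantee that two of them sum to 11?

6

Partition {1, …, 10} into 5 pairs: {1,10}, {2,9}, …, {5,6}.
Choosing 5 integers — say the integers 1 through 5 — takes one from each pair and avoids the property.
Choosing 6 forces two into the same pair by pigeonhole, and those sum to 11. So 6.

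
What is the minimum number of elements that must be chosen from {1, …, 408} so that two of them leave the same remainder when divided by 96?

Group the integers by remainder mod 96; there are 96 residue classes, each nonempty in this range.
Choosing one from each class (96 integers) avoids any shared remainder.
One more choice must repeat a class, so two differ by a multiple of 96. Hence 96 + 1 = 97.

97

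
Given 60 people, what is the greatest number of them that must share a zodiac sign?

There are 12 zodiac signs, which serve as the pigeonholes.
If each of the 12 zodiac signs held at most 4, the total would be at most 12 × 4 = 48 < 60, a contradiction.
So at least one holds ⌈60/12⌉ = 5.

5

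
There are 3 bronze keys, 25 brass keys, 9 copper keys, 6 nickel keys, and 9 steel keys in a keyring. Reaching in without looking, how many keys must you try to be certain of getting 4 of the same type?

Treat the 5 types as pigeonholes.
The worst case takes 3 keys of each type without reaching 4 of any: 5 × 3 = 15.
The next key must bring some type to 4, so 15 + 1 = 16.

16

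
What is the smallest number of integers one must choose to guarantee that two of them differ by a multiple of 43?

Use the pigeonhole principle on residue classes: two integers differ by a multiple of 43 exactly when they share a remainder mod 43.
There are 43 residue classes mod 43, so 43 integers can all lie in distinct classes.
One more integer must repeat a residue, giving a difference divisible by 43. So n = 43 + 1 = 44.

44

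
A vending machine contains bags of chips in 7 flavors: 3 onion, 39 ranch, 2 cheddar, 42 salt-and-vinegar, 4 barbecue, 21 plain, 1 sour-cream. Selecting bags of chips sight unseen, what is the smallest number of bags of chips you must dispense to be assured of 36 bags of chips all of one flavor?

Treat the 7 flavors as pigeonholes.
In the worst case we take at most 35 of each flavor, but all 3 onion, all 2 cheddar, all 4 barbecue, all 21 plain, and all 1 sour-cream (fewer than 35), giving 3 + 35 + 2 + 35 + 4 + 21 + 1 = 101.
One more bag of chips then forces some flavor to 36, so 101 + 1 = 102.

102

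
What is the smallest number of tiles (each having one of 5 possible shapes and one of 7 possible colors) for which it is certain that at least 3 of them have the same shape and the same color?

There are 5 × 7 = 35 (shape, color) combinations acting as pigeonholes.
With 35 × 2 = 70 tiles we could place exactly 2 in each, with no (shape, color) pair reaching 3.
One more forces some (shape, color) pair to hold 3, so 70 + 1 = 71.

71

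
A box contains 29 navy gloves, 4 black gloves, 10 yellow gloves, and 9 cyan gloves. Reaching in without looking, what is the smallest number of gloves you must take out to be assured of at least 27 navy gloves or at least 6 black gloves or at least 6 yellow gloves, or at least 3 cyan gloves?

The worst case stops just short of every target: 26 navy, all 4 black, 5 yellow, 2 cyan — 26 + 4 + 5 + 2 = 37 gloves.
One more glove must push some color to its target, so 37 + 1 = 38.

38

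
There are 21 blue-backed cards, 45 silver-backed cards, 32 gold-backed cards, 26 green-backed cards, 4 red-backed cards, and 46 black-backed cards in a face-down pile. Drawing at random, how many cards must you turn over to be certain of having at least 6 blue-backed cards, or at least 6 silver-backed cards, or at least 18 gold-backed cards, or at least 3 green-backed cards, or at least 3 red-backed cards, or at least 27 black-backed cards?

58

Each of the 6 back colors has its own threshold; avoid all of them simultaneously.
The worst case stops just short of every target: 5 blue-backed, 5 silver-backed, 17 gold-backed, 2 green-backed, 2 red-backed, 26 black-backed — 5 + 5 + 17 + 2 + 2 + 26 = 57 cards.
One more card must push some back color to its target, so 57 + 1 = 58.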